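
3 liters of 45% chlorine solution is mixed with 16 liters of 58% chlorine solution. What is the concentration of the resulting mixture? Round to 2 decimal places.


Solute in mixture 1 = 45% of 3 L = 3*45/100 = 27/20 L
Solute in mixture 2 = 58% of 16 L = 16*58/100 = 232/25 L
Total solute = 27/20 + 232/25 = 1063/100 L
Total volume = 3 + 16 = 19 L
Final concentration = 1063/100/19 * 100 = 55.95%

55.95


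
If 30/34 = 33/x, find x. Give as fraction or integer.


Setting up: 30/34 = 33/x
Cross multiply: 30 * x = 34 * 33
30x = 1122
x = 1122/30
x = 187/5

187/5


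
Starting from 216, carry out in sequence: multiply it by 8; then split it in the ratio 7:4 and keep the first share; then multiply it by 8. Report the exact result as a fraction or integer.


Start with 216.
Step 1: Multiply by 8: 216 * 8 = 1728
Step 2: Split 7:4, first share = 1728 * 7/11 = 12096/11
Step 3: Multiply by 8: 12096/11 * 8 = 96768/11
Final result = 96768/11

96768/11


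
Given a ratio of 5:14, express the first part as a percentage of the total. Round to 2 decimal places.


Total parts = 5 + 14 = 19
First part fraction = 5/19
Percentage = (5/19) * 100
= 0.263158 * 100
= 26.32%

26.32


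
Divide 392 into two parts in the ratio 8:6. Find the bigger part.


Total parts = 8 + 6 = 14
Value per part = 392 / 14 = 28
First share = 8 * 28 = 224
Second share = 6 * 28 = 168
Larger share = 224

224


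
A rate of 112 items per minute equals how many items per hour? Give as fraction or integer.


Converting from per minute to per hour
Rate = 112 items per minute
Multiply by 60: 112 * 60
= 6720 items per hour

6720


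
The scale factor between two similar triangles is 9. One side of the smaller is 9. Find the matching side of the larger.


Similar triangles have proportional sides
Scale factor = 9
Smaller side = 9
Corresponding larger side = 9 * 9
= 81

81


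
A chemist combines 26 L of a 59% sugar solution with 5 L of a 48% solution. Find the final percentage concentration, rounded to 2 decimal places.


Solute in mixture 1 = 59% of 26 L = 26*59/100 = 767/50 L
Solute in mixture 2 = 48% of 5 L = 5*48/100 = 12/5 L
Total solute = 767/50 + 12/5 = 887/50 L
Total volume = 26 + 5 = 31 L
Final concentration = 887/50/31 * 100 = 57.23%

57.23


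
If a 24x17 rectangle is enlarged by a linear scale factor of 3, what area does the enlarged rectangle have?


Original dimensions: 24 x 17
Enlargement factor = 3
New width = 24 * 3 = 72
New height = 17 * 3 = 51
New area = 72 * 51 = 3672

3672


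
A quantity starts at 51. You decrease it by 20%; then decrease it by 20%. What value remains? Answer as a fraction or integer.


Start with 51.
Step 1: Decrease by 20%: 51 * 80/100 = 204/5
Step 2: Decrease by 20%: 204/5 * 80/100 = 816/25
Final result = 816/25

816/25


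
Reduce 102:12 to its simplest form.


Find GCD(102, 12)
GCD = 6
Divide both by 6: 102/6 = 17, 12/6 = 2
Simplified ratio = 17:2

17:2


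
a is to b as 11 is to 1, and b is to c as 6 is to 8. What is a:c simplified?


Given a:b = 11:1 and b:c = 6:8
Make b consistent. Multiply first ratio by 6: a:b = 66:6
Multiply second ratio by 1: b:c = 6:8
Now b = 6 in both, so a:b:c = 66:6:8
Therefore a:c = 66:8
Simplify by GCD: a:c = 33:4

33:4


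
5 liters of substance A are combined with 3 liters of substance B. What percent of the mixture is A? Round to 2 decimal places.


Volume of A = 5 L
Volume of B = 3 L
Total volume = 5 + 3 = 8 L
Percentage of A = (5/8) * 100
= 62.50%

62.50


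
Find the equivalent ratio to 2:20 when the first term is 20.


Original ratio: 2:20
First term target: 20
Scale factor = 20 / 2 = 10
Multiply second term: 20 * 10 = 200
Equivalent ratio = 20:200

20:200


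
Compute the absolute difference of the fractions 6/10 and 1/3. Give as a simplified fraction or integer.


Simplify: 6/10 = 3/5 and 1/3 = 1/3
Find common denominator: LCD = 15
Convert: 9/15 and 5/15
Difference = |9 - 5|/15 = 4/15
Simplified = 4/15

4/15


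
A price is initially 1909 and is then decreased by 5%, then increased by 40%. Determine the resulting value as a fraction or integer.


Start: 1909
Step 1: decrease by 5% => multiply by 95/100
  1909 * 95/100 = 36271/20
Step 2: increase by 40% => multiply by 140/100
  36271/20 * 140/100 = 253897/100
Final value = 253897/100

253897/100


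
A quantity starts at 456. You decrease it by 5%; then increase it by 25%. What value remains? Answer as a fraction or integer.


Start with 456.
Step 1: Decrease by 5%: 456 * 95/100 = 2166/5
Step 2: Increase by 25%: 2166/5 * 125/100 = 1083/2
Final result = 1083/2

1083/2


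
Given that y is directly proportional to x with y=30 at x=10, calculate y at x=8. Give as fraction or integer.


Direct proportion: y = kx
Find k: k = 30/10 = 3
Compute y at x=8: y = 3 * 8
y = 24

24


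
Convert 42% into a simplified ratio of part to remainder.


Part = 42%, Remainder = 58%
Ratio = 42:58
GCD(42, 58) = 2
Simplify: 21:29 = 21:29

21:29


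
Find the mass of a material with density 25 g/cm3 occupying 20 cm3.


Using mass = density * volume
Density = 25 g/cm3
Volume = 20 cm3
Mass = 25 * 20
= 500 g

500


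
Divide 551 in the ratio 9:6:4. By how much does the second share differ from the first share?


Total parts = 9 + 6 + 4 = 19
Value per part = 551 / 19 = 29
Shares: 9*29=261, 6*29=174, 4*29=116
Second share = 174, first share = 261
Difference = |174 - 261| = 87

87


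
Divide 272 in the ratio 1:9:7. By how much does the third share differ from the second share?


Total parts = 1 + 9 + 7 = 17
Value per part = 272 / 17 = 16
Shares: 1*16=16, 9*16=144, 7*16=112
Third share = 112, second share = 144
Difference = |112 - 144| = 32

32


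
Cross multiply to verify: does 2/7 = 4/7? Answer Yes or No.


Cross multiply to check 2/7 = 4/7
Left cross product: 2 * 7 = 14
Right cross product: 7 * 4 = 28
14 != 28
Not equal, so proportions differ => No

No


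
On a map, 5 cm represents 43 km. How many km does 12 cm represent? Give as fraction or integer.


Map scale: 5 cm = 43 km
Measured distance on map = 12 cm
Set up proportion: 12 * 43 / 5
= 516 / 5
= 516/5 km

516/5


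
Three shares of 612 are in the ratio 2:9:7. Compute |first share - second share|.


Total parts = 2 + 9 + 7 = 18
Value per part = 612 / 18 = 34
Shares: 2*34=68, 9*34=306, 7*34=238
First share = 68, second share = 306
Difference = |68 - 306| = 238

238


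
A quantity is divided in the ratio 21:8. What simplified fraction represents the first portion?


Total parts = 21 + 8 = 29
First part fraction = 21/29
Simplify: 21/29 = 21/29

21/29


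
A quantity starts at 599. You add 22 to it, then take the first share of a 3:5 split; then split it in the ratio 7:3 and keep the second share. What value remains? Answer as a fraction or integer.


Start with 599.
Step 1: Add 22: 599+22=621; split 3:5 first = 621*3/8 = 1863/8
Step 2: Split 7:3, second share = 1863/8 * 3/10 = 5589/80
Final result = 5589/80

5589/80


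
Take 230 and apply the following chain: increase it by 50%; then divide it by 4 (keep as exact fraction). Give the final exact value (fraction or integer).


Start with 230.
Step 1: Increase by 50%: 230 * 150/100 = 345
Step 2: Divide by 4: 345 / 4 = 345/4
Final result = 345/4

345/4


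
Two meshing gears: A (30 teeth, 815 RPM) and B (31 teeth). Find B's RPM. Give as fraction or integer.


Gear ratio: teeth_A * RPM_A = teeth_B * RPM_B
30 * 815 = 31 * RPM_B
24450 = 31 * RPM_B
RPM_B = 24450 / 31
RPM_B = 24450/31

24450/31


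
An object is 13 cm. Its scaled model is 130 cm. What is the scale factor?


Original length = 13 cm
Scaled length = 130 cm
Scale factor = 130 / 13
= 10

10


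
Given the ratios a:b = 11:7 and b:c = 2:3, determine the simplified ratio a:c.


Given a:b = 11:7 and b:c = 2:3
Make b consistent. Multiply first ratio by 2: a:b = 22:14
Multiply second ratio by 7: b:c = 14:21
Now b = 14 in both, so a:b:c = 22:14:21
Therefore a:c = 22:21
Simplify by GCD: a:c = 22:21

22:21


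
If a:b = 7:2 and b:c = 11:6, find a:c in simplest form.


Given a:b = 7:2 and b:c = 11:6
Make b consistent. Multiply first ratio by 11: a:b = 77:22
Multiply second ratio by 2: b:c = 22:12
Now b = 22 in both, so a:b:c = 77:22:12
Therefore a:c = 77:12
Simplify by GCD: a:c = 77:12

77:12


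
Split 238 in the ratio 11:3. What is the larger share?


Total parts = 11 + 3 = 14
Value per part = 238 / 14 = 17
First share = 11 * 17 = 187
Second share = 3 * 17 = 51
Larger share = 187

187


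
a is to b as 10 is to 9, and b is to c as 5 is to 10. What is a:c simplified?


Given a:b = 10:9 and b:c = 5:10
Make b consistent. Multiply first ratio by 5: a:b = 50:45
Multiply second ratio by 9: b:c = 45:90
Now b = 45 in both, so a:b:c = 50:45:90
Therefore a:c = 50:90
Simplify by GCD: a:c = 5:9

5:9


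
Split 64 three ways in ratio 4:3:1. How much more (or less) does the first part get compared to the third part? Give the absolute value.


Total parts = 4 + 3 + 1 = 8
Value per part = 64 / 8 = 8
Shares: 4*8=32, 3*8=24, 1*8=8
First share = 32, third share = 8
Difference = |32 - 8| = 24

24


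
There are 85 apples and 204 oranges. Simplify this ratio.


Find GCD(85, 204)
GCD = 17
Divide both by 17: 85/17 = 5, 204/17 = 12
Simplified ratio = 5:12

5:12


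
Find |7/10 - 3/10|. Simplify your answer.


Simplify: 7/10 = 7/10 and 3/10 = 3/10
Find common denominator: LCD = 10
Convert: 7/10 and 3/10
Difference = |7 - 3|/10 = 4/10
Simplified = 2/5

2/5


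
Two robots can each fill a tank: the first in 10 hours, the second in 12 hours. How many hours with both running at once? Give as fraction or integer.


Rate of A = 1/10 job per hour
Rate of B = 1/12 job per hour
Combined rate = 1/10 + 1/12
Find common denominator: (12 + 10)/(10*12) = 22/120
Combined rate = 11/60 job per hour
Time together = 1 / (11/60) = 60/11 hours

60/11


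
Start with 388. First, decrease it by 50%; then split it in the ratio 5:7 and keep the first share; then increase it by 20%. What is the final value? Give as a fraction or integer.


Start with 388.
Step 1: Decrease by 50%: 388 * 50/100 = 194
Step 2: Split 5:7, first share = 194 * 5/12 = 485/6
Step 3: Increase by 20%: 485/6 * 120/100 = 97
Final result = 97

97


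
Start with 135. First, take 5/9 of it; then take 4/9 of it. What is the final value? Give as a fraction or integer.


Start with 135.
Step 1: Take 5/9: 135 * 5/9 = 75
Step 2: Take 4/9: 75 * 4/9 = 100/3
Final result = 100/3

100/3


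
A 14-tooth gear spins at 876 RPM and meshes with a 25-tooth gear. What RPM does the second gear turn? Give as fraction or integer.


Gear ratio: teeth_A * RPM_A = teeth_B * RPM_B
14 * 876 = 25 * RPM_B
12264 = 25 * RPM_B
RPM_B = 12264 / 25
RPM_B = 12264/25

12264/25


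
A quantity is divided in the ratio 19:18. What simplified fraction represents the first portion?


Total parts = 19 + 18 = 37
First part fraction = 19/37
Simplify: 19/37 = 19/37

19/37


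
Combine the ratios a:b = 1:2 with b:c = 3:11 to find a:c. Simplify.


Given a:b = 1:2 and b:c = 3:11
Make b consistent. Multiply first ratio by 3: a:b = 3:6
Multiply second ratio by 2: b:c = 6:22
Now b = 6 in both, so a:b:c = 3:6:22
Therefore a:c = 3:22
Simplify by GCD: a:c = 3:22

3:22


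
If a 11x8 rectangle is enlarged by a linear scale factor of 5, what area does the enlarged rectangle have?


Original dimensions: 11 x 8
Enlargement factor = 5
New width = 11 * 5 = 55
New height = 8 * 5 = 40
New area = 55 * 40 = 2200

2200


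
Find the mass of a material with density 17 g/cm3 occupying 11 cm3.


Using mass = density * volume
Density = 17 g/cm3
Volume = 11 cm3
Mass = 17 * 11
= 187 g

187


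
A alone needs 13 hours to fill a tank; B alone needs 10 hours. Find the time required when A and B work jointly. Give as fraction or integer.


Rate of A = 1/13 job per hour
Rate of B = 1/10 job per hour
Combined rate = 1/13 + 1/10
Find common denominator: (10 + 13)/(13*10) = 23/130
Combined rate = 23/130 job per hour
Time together = 1 / (23/130) = 130/23 hours

130/23


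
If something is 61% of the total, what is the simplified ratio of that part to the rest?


Part = 61%, Remainder = 39%
Ratio = 61:39
GCD(61, 39) = 1
Simplify: 61:39 = 61:39

61:39


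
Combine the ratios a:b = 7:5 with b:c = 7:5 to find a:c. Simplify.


Given a:b = 7:5 and b:c = 7:5
Make b consistent. Multiply first ratio by 7: a:b = 49:35
Multiply second ratio by 5: b:c = 35:25
Now b = 35 in both, so a:b:c = 49:35:25
Therefore a:c = 49:25
Simplify by GCD: a:c = 49:25

49:25


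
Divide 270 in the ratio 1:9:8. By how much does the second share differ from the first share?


Total parts = 1 + 9 + 8 = 18
Value per part = 270 / 18 = 15
Shares: 1*15=15, 9*15=135, 8*15=120
Second share = 135, first share = 15
Difference = |135 - 15| = 120

120


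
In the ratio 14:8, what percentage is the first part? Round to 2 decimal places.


Total parts = 14 + 8 = 22
First part fraction = 14/22
Percentage = (14/22) * 100
= 0.636364 * 100
= 63.64%

63.64


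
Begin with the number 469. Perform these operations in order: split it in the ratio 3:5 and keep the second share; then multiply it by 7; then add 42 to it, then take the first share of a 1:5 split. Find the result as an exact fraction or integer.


Start with 469.
Step 1: Split 3:5, second share = 469 * 5/8 = 2345/8
Step 2: Multiply by 7: 2345/8 * 7 = 16415/8
Step 3: Add 42: 16415/8+42=16751/8; split 1:5 first = 16751/8*1/6 = 16751/48
Final result = 16751/48

16751/48


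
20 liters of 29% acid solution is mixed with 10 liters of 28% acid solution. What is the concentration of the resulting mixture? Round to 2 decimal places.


Solute in mixture 1 = 29% of 20 L = 20*29/100 = 29/5 L
Solute in mixture 2 = 28% of 10 L = 10*28/100 = 14/5 L
Total solute = 29/5 + 14/5 = 43/5 L
Total volume = 20 + 10 = 30 L
Final concentration = 43/5/30 * 100 = 28.67%

28.67


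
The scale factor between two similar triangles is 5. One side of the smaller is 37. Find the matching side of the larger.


Similar triangles have proportional sides
Scale factor = 5
Smaller side = 37
Corresponding larger side = 37 * 5
= 185

185


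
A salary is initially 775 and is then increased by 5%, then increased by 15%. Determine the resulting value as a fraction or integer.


Start: 775
Step 1: increase by 5% => multiply by 105/100
  775 * 105/100 = 3255/4
Step 2: increase by 15% => multiply by 115/100
  3255/4 * 115/100 = 14973/16
Final value = 14973/16

14973/16


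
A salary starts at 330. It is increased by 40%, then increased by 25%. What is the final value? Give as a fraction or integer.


Start: 330
Step 1: increase by 40% => multiply by 140/100
  330 * 140/100 = 462
Step 2: increase by 25% => multiply by 125/100
  462 * 125/100 = 1155/2
Final value = 1155/2

1155/2


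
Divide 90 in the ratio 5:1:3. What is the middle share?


Ratio = 5:1:3
Total parts = 5 + 1 + 3 = 9
Value per part = 90 / 9 = 10
First share = 5 * 10 = 50
Middle share = 1 * 10 = 10
Third share = 3 * 10 = 30

10


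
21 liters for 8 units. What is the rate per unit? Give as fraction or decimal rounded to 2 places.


Total liters = 21
Number of units = 8
Unit rate = 21 / 8
= 2.63 liters per unit

2.63


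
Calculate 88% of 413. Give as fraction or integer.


Compute 88% of 413
Convert percentage: 88% = 88/100
Multiply: 413 * 88/100
= 36344/100
= 9086/25

9086/25


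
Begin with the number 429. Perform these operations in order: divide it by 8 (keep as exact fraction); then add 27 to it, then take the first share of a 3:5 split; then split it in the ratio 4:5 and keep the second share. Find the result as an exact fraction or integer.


Start with 429.
Step 1: Divide by 8: 429 / 8 = 429/8
Step 2: Add 27: 429/8+27=645/8; split 3:5 first = 645/8*3/8 = 1935/64
Step 3: Split 4:5, second share = 1935/64 * 5/9 = 1075/64
Final result = 1075/64

1075/64


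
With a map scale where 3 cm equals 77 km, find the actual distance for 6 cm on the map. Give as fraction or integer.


Map scale: 3 cm = 77 km
Measured distance on map = 6 cm
Set up proportion: 6 * 77 / 3
= 462 / 3
= 154 km

154


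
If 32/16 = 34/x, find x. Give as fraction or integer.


Setting up: 32/16 = 34/x
Cross multiply: 32 * x = 16 * 34
32x = 544
x = 544/32
x = 17

17


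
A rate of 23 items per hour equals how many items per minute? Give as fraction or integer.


Converting from per hour to per minute
Rate = 23 items per hour
Divide by 60: 23/60
= 23/60 items per minute

23/60


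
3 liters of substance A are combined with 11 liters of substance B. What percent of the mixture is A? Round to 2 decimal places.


Volume of A = 3 L
Volume of B = 11 L
Total volume = 3 + 11 = 14 L
Percentage of A = (3/14) * 100
= 21.43%

21.43


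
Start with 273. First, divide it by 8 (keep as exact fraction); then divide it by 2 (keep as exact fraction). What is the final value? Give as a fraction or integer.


Start with 273.
Step 1: Divide by 8: 273 / 8 = 273/8
Step 2: Divide by 2: 273/8 / 2 = 273/16
Final result = 273/16

273/16


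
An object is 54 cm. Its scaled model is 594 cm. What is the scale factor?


Original length = 54 cm
Scaled length = 594 cm
Scale factor = 594 / 54
= 11

11


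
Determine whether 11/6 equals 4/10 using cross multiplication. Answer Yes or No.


Cross multiply to check 11/6 = 4/10
Left cross product: 11 * 10 = 110
Right cross product: 6 * 4 = 24
110 != 24
Not equal, so proportions differ => No

No


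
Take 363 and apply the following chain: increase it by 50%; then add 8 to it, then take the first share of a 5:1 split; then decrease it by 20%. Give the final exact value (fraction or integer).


Start with 363.
Step 1: Increase by 50%: 363 * 150/100 = 1089/2
Step 2: Add 8: 1089/2+8=1105/2; split 5:1 first = 1105/2*5/6 = 5525/12
Step 3: Decrease by 20%: 5525/12 * 80/100 = 1105/3
Final result = 1105/3

1105/3


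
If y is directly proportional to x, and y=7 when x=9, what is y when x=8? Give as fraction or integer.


Direct proportion: y = kx
Find k: k = 7/9 = 7/9
Compute y at x=8: y = 7/9 * 8
y = 56/9

56/9


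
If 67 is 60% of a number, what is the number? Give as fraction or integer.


Given: 67 is 60% of the whole
Set up: 67 = 60/100 * whole
whole = 67 * 100 / 60
whole = 6700 / 60
whole = 335/3

335/3


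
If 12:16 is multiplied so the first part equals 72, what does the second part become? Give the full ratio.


Original ratio: 12:16
First term target: 72
Scale factor = 72 / 12 = 6
Multiply second term: 16 * 6 = 96
Equivalent ratio = 72:96

72:96


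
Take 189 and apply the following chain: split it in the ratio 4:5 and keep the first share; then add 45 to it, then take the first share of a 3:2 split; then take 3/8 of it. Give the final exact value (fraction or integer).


Start with 189.
Step 1: Split 4:5, first share = 189 * 4/9 = 84
Step 2: Add 45: 84+45=129; split 3:2 first = 129*3/5 = 387/5
Step 3: Take 3/8: 387/5 * 3/8 = 1161/40
Final result = 1161/40

1161/40


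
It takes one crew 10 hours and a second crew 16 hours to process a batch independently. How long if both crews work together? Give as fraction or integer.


Rate of A = 1/10 job per hour
Rate of B = 1/16 job per hour
Combined rate = 1/10 + 1/16
Find common denominator: (16 + 10)/(10*16) = 26/160
Combined rate = 13/80 job per hour
Time together = 1 / (13/80) = 80/13 hours

80/13


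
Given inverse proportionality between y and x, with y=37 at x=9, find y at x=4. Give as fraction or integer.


Inverse proportion: y = k/x
Find k: k = 9 * 37 = 333
Compute y at x=4: y = 333/4
y = 333/4

333/4


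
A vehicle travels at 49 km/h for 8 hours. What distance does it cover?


Using distance = speed * time
Speed = 49 km/h
Time = 8 hours
Distance = 49 * 8
= 392 km

392


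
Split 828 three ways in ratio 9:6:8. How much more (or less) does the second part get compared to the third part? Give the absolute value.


Total parts = 9 + 6 + 8 = 23
Value per part = 828 / 23 = 36
Shares: 9*36=324, 6*36=216, 8*36=288
Second share = 216, third share = 288
Difference = |216 - 288| = 72

72


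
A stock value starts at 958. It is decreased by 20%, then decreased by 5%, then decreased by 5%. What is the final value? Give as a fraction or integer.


Start: 958
Step 1: decrease by 20% => multiply by 80/100
  958 * 80/100 = 3832/5
Step 2: decrease by 5% => multiply by 95/100
  3832/5 * 95/100 = 18202/25
Step 3: decrease by 5% => multiply by 95/100
  18202/25 * 95/100 = 172919/250
Final value = 172919/250

172919/250


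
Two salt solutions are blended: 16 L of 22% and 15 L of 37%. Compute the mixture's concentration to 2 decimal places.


Solute in mixture 1 = 22% of 16 L = 16*22/100 = 88/25 L
Solute in mixture 2 = 37% of 15 L = 15*37/100 = 111/20 L
Total solute = 88/25 + 111/20 = 907/100 L
Total volume = 16 + 15 = 31 L
Final concentration = 907/100/31 * 100 = 29.26%

29.26


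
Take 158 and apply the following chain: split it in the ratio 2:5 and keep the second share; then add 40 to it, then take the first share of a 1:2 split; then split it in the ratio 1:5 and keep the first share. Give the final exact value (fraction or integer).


Start with 158.
Step 1: Split 2:5, second share = 158 * 5/7 = 790/7
Step 2: Add 40: 790/7+40=1070/7; split 1:2 first = 1070/7*1/3 = 1070/21
Step 3: Split 1:5, first share = 1070/21 * 1/6 = 535/63
Final result = 535/63

535/63


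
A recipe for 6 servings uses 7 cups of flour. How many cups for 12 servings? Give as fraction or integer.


Original: 7 cups for 6 servings
Target servings = 12
Scaling factor = 12/6
New amount = 7 * 12/6
= 84/6
= 14 cups

14


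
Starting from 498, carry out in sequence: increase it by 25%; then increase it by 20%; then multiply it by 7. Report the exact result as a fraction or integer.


Start with 498.
Step 1: Increase by 25%: 498 * 125/100 = 1245/2
Step 2: Increase by 20%: 1245/2 * 120/100 = 747
Step 3: Multiply by 7: 747 * 7 = 5229
Final result = 5229

5229


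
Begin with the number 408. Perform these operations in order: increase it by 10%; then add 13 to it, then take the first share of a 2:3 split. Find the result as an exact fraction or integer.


Start with 408.
Step 1: Increase by 10%: 408 * 110/100 = 2244/5
Step 2: Add 13: 2244/5+13=2309/5; split 2:3 first = 2309/5*2/5 = 4618/25
Final result = 4618/25

4618/25


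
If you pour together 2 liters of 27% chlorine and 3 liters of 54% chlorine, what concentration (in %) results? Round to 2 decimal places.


Solute in mixture 1 = 27% of 2 L = 2*27/100 = 27/50 L
Solute in mixture 2 = 54% of 3 L = 3*54/100 = 81/50 L
Total solute = 27/50 + 81/50 = 54/25 L
Total volume = 2 + 3 = 5 L
Final concentration = 54/25/5 * 100 = 43.20%

43.20


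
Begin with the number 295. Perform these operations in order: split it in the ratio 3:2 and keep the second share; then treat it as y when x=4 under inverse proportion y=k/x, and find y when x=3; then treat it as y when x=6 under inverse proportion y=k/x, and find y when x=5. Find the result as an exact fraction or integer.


Start with 295.
Step 1: Split 3:2, second share = 295 * 2/5 = 118
Step 2: Inverse prop: k = (118)*4; new y = k/3 = 118*4/3 = 472/3
Step 3: Inverse prop: k = (472/3)*6; new y = k/5 = 472/3*6/5 = 944/5
Final result = 944/5

944/5


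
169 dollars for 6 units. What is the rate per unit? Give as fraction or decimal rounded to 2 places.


Total dollars = 169
Number of units = 6
Unit rate = 169 / 6
= 28.17 dollars per unit

28.17


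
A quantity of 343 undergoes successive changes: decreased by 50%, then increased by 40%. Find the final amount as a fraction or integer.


Start: 343
Step 1: decrease by 50% => multiply by 50/100
  343 * 50/100 = 343/2
Step 2: increase by 40% => multiply by 140/100
  343/2 * 140/100 = 2401/10
Final value = 2401/10

2401/10


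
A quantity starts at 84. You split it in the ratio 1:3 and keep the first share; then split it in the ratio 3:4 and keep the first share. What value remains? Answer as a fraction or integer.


Start with 84.
Step 1: Split 1:3, first share = 84 * 1/4 = 21
Step 2: Split 3:4, first share = 21 * 3/7 = 9
Final result = 9

9


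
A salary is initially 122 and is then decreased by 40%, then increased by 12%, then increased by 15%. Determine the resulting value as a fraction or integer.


Start: 122
Step 1: decrease by 40% => multiply by 60/100
  122 * 60/100 = 366/5
Step 2: increase by 12% => multiply by 112/100
  366/5 * 112/100 = 10248/125
Step 3: increase by 15% => multiply by 115/100
  10248/125 * 115/100 = 58926/625
Final value = 58926/625

58926/625


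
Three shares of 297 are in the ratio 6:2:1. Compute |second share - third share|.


Total parts = 6 + 2 + 1 = 9
Value per part = 297 / 9 = 33
Shares: 6*33=198, 2*33=66, 1*33=33
Second share = 66, third share = 33
Difference = |66 - 33| = 33

33


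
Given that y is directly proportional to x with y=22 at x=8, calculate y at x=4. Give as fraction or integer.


Direct proportion: y = kx
Find k: k = 22/8 = 11/4
Compute y at x=4: y = 11/4 * 4
y = 11

11


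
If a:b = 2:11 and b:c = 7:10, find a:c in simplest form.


Given a:b = 2:11 and b:c = 7:10
Make b consistent. Multiply first ratio by 7: a:b = 14:77
Multiply second ratio by 11: b:c = 77:110
Now b = 77 in both, so a:b:c = 14:77:110
Therefore a:c = 14:110
Simplify by GCD: a:c = 7:55

7:55


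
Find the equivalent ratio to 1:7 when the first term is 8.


Original ratio: 1:7
First term target: 8
Scale factor = 8 / 1 = 8
Multiply second term: 7 * 8 = 56
Equivalent ratio = 8:56

8:56


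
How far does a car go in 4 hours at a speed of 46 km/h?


Using distance = speed * time
Speed = 46 km/h
Time = 4 hours
Distance = 46 * 4
= 184 km

184


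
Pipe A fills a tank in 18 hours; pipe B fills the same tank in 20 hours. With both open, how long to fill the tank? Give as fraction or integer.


Rate of A = 1/18 job per hour
Rate of B = 1/20 job per hour
Combined rate = 1/18 + 1/20
Find common denominator: (20 + 18)/(18*20) = 38/360
Combined rate = 19/180 job per hour
Time together = 1 / (19/180) = 180/19 hours

180/19


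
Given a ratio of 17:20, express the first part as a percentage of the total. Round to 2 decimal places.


Total parts = 17 + 20 = 37
First part fraction = 17/37
Percentage = (17/37) * 100
= 0.459459 * 100
= 45.95%

45.95


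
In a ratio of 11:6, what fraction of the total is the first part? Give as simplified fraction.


Total parts = 11 + 6 = 17
First part fraction = 11/17
Simplify: 11/17 = 11/17

11/17


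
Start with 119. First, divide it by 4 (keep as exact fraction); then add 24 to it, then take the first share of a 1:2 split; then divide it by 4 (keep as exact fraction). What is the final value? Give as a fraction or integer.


Start with 119.
Step 1: Divide by 4: 119 / 4 = 119/4
Step 2: Add 24: 119/4+24=215/4; split 1:2 first = 215/4*1/3 = 215/12
Step 3: Divide by 4: 215/12 / 4 = 215/48
Final result = 215/48

215/48


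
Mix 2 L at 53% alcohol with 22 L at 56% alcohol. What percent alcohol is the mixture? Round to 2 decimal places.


Solute in mixture 1 = 53% of 2 L = 2*53/100 = 53/50 L
Solute in mixture 2 = 56% of 22 L = 22*56/100 = 308/25 L
Total solute = 53/50 + 308/25 = 669/50 L
Total volume = 2 + 22 = 24 L
Final concentration = 669/50/24 * 100 = 55.75%

55.75


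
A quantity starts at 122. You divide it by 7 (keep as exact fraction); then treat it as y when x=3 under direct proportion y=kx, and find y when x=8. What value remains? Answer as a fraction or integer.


Start with 122.
Step 1: Divide by 7: 122 / 7 = 122/7
Step 2: Direct prop: k = (122/7)/3; new y = k*8 = 122/7*8/3 = 976/21
Final result = 976/21

976/21


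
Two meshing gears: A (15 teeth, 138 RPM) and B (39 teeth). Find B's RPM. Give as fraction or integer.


Gear ratio: teeth_A * RPM_A = teeth_B * RPM_B
15 * 138 = 39 * RPM_B
2070 = 39 * RPM_B
RPM_B = 2070 / 39
RPM_B = 690/13

690/13


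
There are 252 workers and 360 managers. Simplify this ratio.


Find GCD(252, 360)
GCD = 36
Divide both by 36: 252/36 = 7, 360/36 = 10
Simplified ratio = 7:10

7:10


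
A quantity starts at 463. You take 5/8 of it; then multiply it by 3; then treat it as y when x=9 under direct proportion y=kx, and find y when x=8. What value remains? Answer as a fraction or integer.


Start with 463.
Step 1: Take 5/8: 463 * 5/8 = 2315/8
Step 2: Multiply by 3: 2315/8 * 3 = 6945/8
Step 3: Direct prop: k = (6945/8)/9; new y = k*8 = 6945/8*8/9 = 2315/3
Final result = 2315/3

2315/3


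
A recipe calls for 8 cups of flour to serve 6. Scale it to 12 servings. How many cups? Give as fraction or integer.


Original: 8 cups for 6 servings
Target servings = 12
Scaling factor = 12/6
New amount = 8 * 12/6
= 96/6
= 16 cups

16


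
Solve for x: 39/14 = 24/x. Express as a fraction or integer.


Setting up: 39/14 = 24/x
Cross multiply: 39 * x = 14 * 24
39x = 336
x = 336/39
x = 112/13

112/13


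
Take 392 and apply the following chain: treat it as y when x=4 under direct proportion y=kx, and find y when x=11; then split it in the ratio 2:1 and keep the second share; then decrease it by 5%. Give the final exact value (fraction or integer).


Start with 392.
Step 1: Direct prop: k = (392)/4; new y = k*11 = 392*11/4 = 1078
Step 2: Split 2:1, second share = 1078 * 1/3 = 1078/3
Step 3: Decrease by 5%: 1078/3 * 95/100 = 10241/30
Final result = 10241/30

10241/30


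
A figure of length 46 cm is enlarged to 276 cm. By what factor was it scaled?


Original length = 46 cm
Scaled length = 276 cm
Scale factor = 276 / 46
= 6

6


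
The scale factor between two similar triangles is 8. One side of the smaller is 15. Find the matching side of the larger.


Similar triangles have proportional sides
Scale factor = 8
Smaller side = 15
Corresponding larger side = 15 * 8
= 120

120


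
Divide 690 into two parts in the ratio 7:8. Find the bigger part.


Total parts = 7 + 8 = 15
Value per part = 690 / 15 = 46
First share = 7 * 46 = 322
Second share = 8 * 46 = 368
Larger share = 368

368


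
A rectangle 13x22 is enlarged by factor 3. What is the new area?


Original dimensions: 13 x 22
Enlargement factor = 3
New width = 13 * 3 = 39
New height = 22 * 3 = 66
New area = 39 * 66 = 2574

2574


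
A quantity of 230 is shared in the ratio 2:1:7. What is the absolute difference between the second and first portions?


Total parts = 2 + 1 + 7 = 10
Value per part = 230 / 10 = 23
Shares: 2*23=46, 1*23=23, 7*23=161
Second share = 23, first share = 46
Difference = |23 - 46| = 23

23


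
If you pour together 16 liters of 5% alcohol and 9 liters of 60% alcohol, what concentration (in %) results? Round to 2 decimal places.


Solute in mixture 1 = 5% of 16 L = 16*5/100 = 4/5 L
Solute in mixture 2 = 60% of 9 L = 9*60/100 = 27/5 L
Total solute = 4/5 + 27/5 = 31/5 L
Total volume = 16 + 9 = 25 L
Final concentration = 31/5/25 * 100 = 24.80%

24.80


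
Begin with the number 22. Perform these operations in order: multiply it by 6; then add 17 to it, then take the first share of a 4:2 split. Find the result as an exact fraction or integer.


Start with 22.
Step 1: Multiply by 6: 22 * 6 = 132
Step 2: Add 17: 132+17=149; split 4:2 first = 149*4/6 = 298/3
Final result = 298/3

298/3


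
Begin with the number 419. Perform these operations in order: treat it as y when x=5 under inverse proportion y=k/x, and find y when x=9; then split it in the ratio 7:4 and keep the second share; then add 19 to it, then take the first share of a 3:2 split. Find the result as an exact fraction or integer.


Start with 419.
Step 1: Inverse prop: k = (419)*5; new y = k/9 = 419*5/9 = 2095/9
Step 2: Split 7:4, second share = 2095/9 * 4/11 = 8380/99
Step 3: Add 19: 8380/99+19=10261/99; split 3:2 first = 10261/99*3/5 = 10261/165
Final result = 10261/165

10261/165


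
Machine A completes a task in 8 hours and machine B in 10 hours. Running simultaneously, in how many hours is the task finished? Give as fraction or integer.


Rate of A = 1/8 job per hour
Rate of B = 1/10 job per hour
Combined rate = 1/8 + 1/10
Find common denominator: (10 + 8)/(8*10) = 18/80
Combined rate = 9/40 job per hour
Time together = 1 / (9/40) = 40/9 hours

40/9


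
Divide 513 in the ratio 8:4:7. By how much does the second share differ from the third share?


Total parts = 8 + 4 + 7 = 19
Value per part = 513 / 19 = 27
Shares: 8*27=216, 4*27=108, 7*27=189
Second share = 108, third share = 189
Difference = |108 - 189| = 81

81


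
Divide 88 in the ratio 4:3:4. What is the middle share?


Ratio = 4:3:4
Total parts = 4 + 3 + 4 = 11
Value per part = 88 / 11 = 8
First share = 4 * 8 = 32
Middle share = 3 * 8 = 24
Third share = 4 * 8 = 32

24


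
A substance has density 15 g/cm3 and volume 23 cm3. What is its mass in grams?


Using mass = density * volume
Density = 15 g/cm3
Volume = 23 cm3
Mass = 15 * 23
= 345 g

345


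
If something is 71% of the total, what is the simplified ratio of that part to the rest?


Part = 71%, Remainder = 29%
Ratio = 71:29
GCD(71, 29) = 1
Simplify: 71:29 = 71:29

71:29


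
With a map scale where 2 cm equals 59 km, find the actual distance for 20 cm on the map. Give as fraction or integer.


Map scale: 2 cm = 59 km
Measured distance on map = 20 cm
Set up proportion: 20 * 59 / 2
= 1180 / 2
= 590 km

590


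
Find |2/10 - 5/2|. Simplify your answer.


Simplify: 2/10 = 1/5 and 5/2 = 5/2
Find common denominator: LCD = 10
Convert: 2/10 and 25/10
Difference = |2 - 25|/10 = 23/10
Simplified = 23/10

23/10


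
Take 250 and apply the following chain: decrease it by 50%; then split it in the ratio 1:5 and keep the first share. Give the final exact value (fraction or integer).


Start with 250.
Step 1: Decrease by 50%: 250 * 50/100 = 125
Step 2: Split 1:5, first share = 125 * 1/6 = 125/6
Final result = 125/6

125/6


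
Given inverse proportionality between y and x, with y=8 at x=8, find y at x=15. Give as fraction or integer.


Inverse proportion: y = k/x
Find k: k = 8 * 8 = 64
Compute y at x=15: y = 64/15
y = 64/15

64/15


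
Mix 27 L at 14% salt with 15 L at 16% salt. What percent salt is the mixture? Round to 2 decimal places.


Solute in mixture 1 = 14% of 27 L = 27*14/100 = 189/50 L
Solute in mixture 2 = 16% of 15 L = 15*16/100 = 12/5 L
Total solute = 189/50 + 12/5 = 309/50 L
Total volume = 27 + 15 = 42 L
Final concentration = 309/50/42 * 100 = 14.71%

14.71


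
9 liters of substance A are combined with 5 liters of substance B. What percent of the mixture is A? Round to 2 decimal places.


Volume of A = 9 L
Volume of B = 5 L
Total volume = 9 + 5 = 14 L
Percentage of A = (9/14) * 100
= 64.29%

64.29


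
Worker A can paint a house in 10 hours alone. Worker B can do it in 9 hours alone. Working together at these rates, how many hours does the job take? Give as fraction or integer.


Rate of A = 1/10 job per hour
Rate of B = 1/9 job per hour
Combined rate = 1/10 + 1/9
Find common denominator: (9 + 10)/(10*9) = 19/90
Combined rate = 19/90 job per hour
Time together = 1 / (19/90) = 90/19 hours

90/19


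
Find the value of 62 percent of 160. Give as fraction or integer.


Compute 62% of 160
Convert percentage: 62% = 62/100
Multiply: 160 * 62/100
= 9920/100
= 496/5

496/5


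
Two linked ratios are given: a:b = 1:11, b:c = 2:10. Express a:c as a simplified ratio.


Given a:b = 1:11 and b:c = 2:10
Make b consistent. Multiply first ratio by 2: a:b = 2:22
Multiply second ratio by 11: b:c = 22:110
Now b = 22 in both, so a:b:c = 2:22:110
Therefore a:c = 2:110
Simplify by GCD: a:c = 1:55

1:55


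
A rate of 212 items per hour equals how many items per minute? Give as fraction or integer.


Converting from per hour to per minute
Rate = 212 items per hour
Divide by 60: 212/60
= 53/15 items per minute

53/15


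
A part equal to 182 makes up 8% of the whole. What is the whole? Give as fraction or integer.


Given: 182 is 8% of the whole
Set up: 182 = 8/100 * whole
whole = 182 * 100 / 8
whole = 18200 / 8
whole = 2275

2275


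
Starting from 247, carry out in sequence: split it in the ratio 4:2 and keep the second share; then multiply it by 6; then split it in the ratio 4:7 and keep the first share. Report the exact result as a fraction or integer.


Start with 247.
Step 1: Split 4:2, second share = 247 * 2/6 = 247/3
Step 2: Multiply by 6: 247/3 * 6 = 494
Step 3: Split 4:7, first share = 494 * 4/11 = 1976/11
Final result = 1976/11

1976/11


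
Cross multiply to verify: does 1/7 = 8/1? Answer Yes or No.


Cross multiply to check 1/7 = 8/1
Left cross product: 1 * 1 = 1
Right cross product: 7 * 8 = 56
1 != 56
Not equal, so proportions differ => No

No


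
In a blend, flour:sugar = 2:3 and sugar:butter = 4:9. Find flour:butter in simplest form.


Given a:b = 2:3 and b:c = 4:9
Make b consistent. Multiply first ratio by 4: a:b = 8:12
Multiply second ratio by 3: b:c = 12:27
Now b = 12 in both, so a:b:c = 8:12:27
Therefore a:c = 8:27
Simplify by GCD: a:c = 8:27

8:27


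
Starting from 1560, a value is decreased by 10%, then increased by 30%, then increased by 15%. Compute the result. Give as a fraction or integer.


Start: 1560
Step 1: decrease by 10% => multiply by 90/100
  1560 * 90/100 = 1404
Step 2: increase by 30% => multiply by 130/100
  1404 * 130/100 = 9126/5
Step 3: increase by 15% => multiply by 115/100
  9126/5 * 115/100 = 104949/50
Final value = 104949/50

104949/50


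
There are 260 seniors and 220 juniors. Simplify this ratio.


Find GCD(260, 220)
GCD = 20
Divide both by 20: 260/20 = 13, 220/20 = 11
Simplified ratio = 13:11

13:11


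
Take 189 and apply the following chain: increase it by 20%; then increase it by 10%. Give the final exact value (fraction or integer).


Start with 189.
Step 1: Increase by 20%: 189 * 120/100 = 1134/5
Step 2: Increase by 10%: 1134/5 * 110/100 = 6237/25
Final result = 6237/25

6237/25


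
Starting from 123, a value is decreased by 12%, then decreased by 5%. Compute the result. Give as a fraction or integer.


Start: 123
Step 1: decrease by 12% => multiply by 88/100
  123 * 88/100 = 2706/25
Step 2: decrease by 5% => multiply by 95/100
  2706/25 * 95/100 = 25707/250
Final value = 25707/250

25707/250


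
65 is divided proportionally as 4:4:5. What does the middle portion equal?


Ratio = 4:4:5
Total parts = 4 + 4 + 5 = 13
Value per part = 65 / 13 = 5
First share = 4 * 5 = 20
Middle share = 4 * 5 = 20
Third share = 5 * 5 = 25

20


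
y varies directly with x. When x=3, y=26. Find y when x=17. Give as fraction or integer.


Direct proportion: y = kx
Find k: k = 26/3 = 26/3
Compute y at x=17: y = 26/3 * 17
y = 442/3

442/3


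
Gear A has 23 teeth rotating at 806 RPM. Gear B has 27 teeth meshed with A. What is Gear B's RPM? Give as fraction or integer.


Gear ratio: teeth_A * RPM_A = teeth_B * RPM_B
23 * 806 = 27 * RPM_B
18538 = 27 * RPM_B
RPM_B = 18538 / 27
RPM_B = 18538/27

18538/27


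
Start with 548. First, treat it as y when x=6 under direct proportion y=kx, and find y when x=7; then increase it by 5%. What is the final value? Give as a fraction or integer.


Start with 548.
Step 1: Direct prop: k = (548)/6; new y = k*7 = 548*7/6 = 1918/3
Step 2: Increase by 5%: 1918/3 * 105/100 = 6713/10
Final result = 6713/10

6713/10


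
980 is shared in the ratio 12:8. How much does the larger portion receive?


Total parts = 12 + 8 = 20
Value per part = 980 / 20 = 49
First share = 12 * 49 = 588
Second share = 8 * 49 = 392
Larger share = 588

588


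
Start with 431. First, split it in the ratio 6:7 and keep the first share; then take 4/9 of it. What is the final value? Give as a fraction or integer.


Start with 431.
Step 1: Split 6:7, first share = 431 * 6/13 = 2586/13
Step 2: Take 4/9: 2586/13 * 4/9 = 3448/39
Final result = 3448/39

3448/39
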